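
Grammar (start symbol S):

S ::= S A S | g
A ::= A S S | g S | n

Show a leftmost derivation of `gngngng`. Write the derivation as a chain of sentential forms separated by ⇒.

S⇒SAS⇒SASAS⇒SASASAS⇒gASASAS⇒gnSASAS⇒gngASAS⇒gngnSAS⇒gngngAS⇒gngngnS⇒gngngng

S ⇒ SAS   [S ::= S A S]
SAS ⇒ SASAS   [S ::= S A S]
SASAS ⇒ SASASAS   [S ::= S A S]
SASASAS ⇒ gASASAS   [S ::= g]
gASASAS ⇒ gnSASAS   [A ::= n]
gnSASAS ⇒ gngASAS   [S ::= g]
gngASAS ⇒ gngnSAS   [A ::= n]
gngnSAS ⇒ gngngAS   [S ::= g]
gngngAS ⇒ gngngnS   [A ::= n]
gngngnS ⇒ gngngng   [S ::= g]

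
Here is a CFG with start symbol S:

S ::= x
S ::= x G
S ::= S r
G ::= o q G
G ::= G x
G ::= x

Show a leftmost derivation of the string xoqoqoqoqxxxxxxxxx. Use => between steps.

S => xG => xGx => xGxx => xGxxx => xGxxxx => xGxxxxx => xoqGxxxxx => xoqoqGxxxxx => xoqoqoqGxxxxx => xoqoqoqGxxxxxx => xoqoqoqoqGxxxxxx => xoqoqoqoqGxxxxxxx => xoqoqoqoqGxxxxxxxx => xoqoqoqoqxxxxxxxxx

S => xG   [S ::= x G]
xG => xGx   [G ::= G x]
xGx => xGxx   [G ::= G x]
xGxx => xGxxx   [G ::= G x]
xGxxx => xGxxxx   [G ::= G x]
xGxxxx => xGxxxxx   [G ::= G x]
xGxxxxx => xoqGxxxxx   [G ::= o q G]
xoqGxxxxx => xoqoqGxxxxx   [G ::= o q G]
xoqoqGxxxxx => xoqoqoqGxxxxx   [G ::= o q G]
xoqoqoqGxxxxx => xoqoqoqGxxxxxx   [G ::= G x]
xoqoqoqGxxxxxx => xoqoqoqoqGxxxxxx   [G ::= o q G]
xoqoqoqoqGxxxxxx => xoqoqoqoqGxxxxxxx   [G ::= G x]
xoqoqoqoqGxxxxxxx => xoqoqoqoqGxxxxxxxx   [G ::= G x]
xoqoqoqoqGxxxxxxxx => xoqoqoqoqxxxxxxxxx   [G ::= x]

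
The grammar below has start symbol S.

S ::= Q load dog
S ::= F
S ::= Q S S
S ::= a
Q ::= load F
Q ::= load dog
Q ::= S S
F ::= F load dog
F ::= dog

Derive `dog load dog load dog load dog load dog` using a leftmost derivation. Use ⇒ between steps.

S ⇒ F ⇒ F load dog ⇒ F load dog load dog ⇒ F load dog load dog load dog ⇒ F load dog load dog load dog load dog ⇒ dog load dog load dog load dog load dog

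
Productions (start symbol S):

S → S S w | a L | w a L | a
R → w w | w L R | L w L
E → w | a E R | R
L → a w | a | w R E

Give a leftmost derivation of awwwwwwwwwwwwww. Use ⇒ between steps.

S ⇒ aL   [S → a L]
aL ⇒ awRE   [L → w R E]
awRE ⇒ awwLRE   [R → w L R]
awwLRE ⇒ awwwRERE   [L → w R E]
awwwRERE ⇒ awwwwLRERE   [R → w L R]
awwwwLRERE ⇒ awwwwwRERERE   [L → w R E]
awwwwwRERERE ⇒ awwwwwwwERERE   [R → w w]
awwwwwwwERERE ⇒ awwwwwwwwRERE   [E → w]
awwwwwwwwRERE ⇒ awwwwwwwwwwERE   [R → w w]
awwwwwwwwwwERE ⇒ awwwwwwwwwwwRE   [E → w]
awwwwwwwwwwwRE ⇒ awwwwwwwwwwwwwE   [R → w w]
awwwwwwwwwwwwwE ⇒ awwwwwwwwwwwwww   [E → w]

S⇒aL⇒awRE⇒awwLRE⇒awwwRERE⇒awwwwLRERE⇒awwwwwRERERE⇒awwwwwwwERERE⇒awwwwwwwwRERE⇒awwwwwwwwwwERE⇒awwwwwwwwwwwRE⇒awwwwwwwwwwwwwE⇒awwwwwwwwwwwwww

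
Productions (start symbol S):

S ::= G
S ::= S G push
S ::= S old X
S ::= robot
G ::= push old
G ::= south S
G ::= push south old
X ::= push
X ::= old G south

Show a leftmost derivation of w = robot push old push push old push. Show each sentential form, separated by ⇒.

S ⇒ S G push   [S ::= S G push]
S G push ⇒ S G push G push   [S ::= S G push]
S G push G push ⇒ robot G push G push   [S ::= robot]
robot G push G push ⇒ robot push old push G push   [G ::= push old]
robot push old push G push ⇒ robot push old push push old push   [G ::= push old]

S ⇒ S G push ⇒ S G push G push ⇒ robot G push G push ⇒ robot push old push G push ⇒ robot push old push push old push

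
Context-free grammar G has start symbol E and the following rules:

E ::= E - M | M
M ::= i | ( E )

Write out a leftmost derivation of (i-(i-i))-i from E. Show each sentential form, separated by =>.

E => E-M => M-M => (E)-M => (E-M)-M => (M-M)-M => (i-M)-M => (i-(E))-M => (i-(E-M))-M => (i-(M-M))-M => (i-(i-M))-M => (i-(i-i))-M => (i-(i-i))-i

E => E-M   [E ::= E - M]
E-M => M-M   [E ::= M]
M-M => (E)-M   [M ::= ( E )]
(E)-M => (E-M)-M   [E ::= E - M]
(E-M)-M => (M-M)-M   [E ::= M]
(M-M)-M => (i-M)-M   [M ::= i]
(i-M)-M => (i-(E))-M   [M ::= ( E )]
(i-(E))-M => (i-(E-M))-M   [E ::= E - M]
(i-(E-M))-M => (i-(M-M))-M   [E ::= M]
(i-(M-M))-M => (i-(i-M))-M   [M ::= i]
(i-(i-M))-M => (i-(i-i))-M   [M ::= i]
(i-(i-i))-M => (i-(i-i))-i   [M ::= i]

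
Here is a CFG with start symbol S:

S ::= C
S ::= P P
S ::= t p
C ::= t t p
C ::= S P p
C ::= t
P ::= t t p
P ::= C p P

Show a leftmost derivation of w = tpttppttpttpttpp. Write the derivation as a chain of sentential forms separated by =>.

S => C => SPp => PPPp => CpPPPp => tpPPPp => tpCpPPPp => tpttppPPPp => tpttppttpPPp => tpttppttpttpPp => tpttppttpttpttpp

S => C   [S ::= C]
C => SPp   [C ::= S P p]
SPp => PPPp   [S ::= P P]
PPPp => CpPPPp   [P ::= C p P]
CpPPPp => tpPPPp   [C ::= t]
tpPPPp => tpCpPPPp   [P ::= C p P]
tpCpPPPp => tpttppPPPp   [C ::= t t p]
tpttppPPPp => tpttppttpPPp   [P ::= t t p]
tpttppttpPPp => tpttppttpttpPp   [P ::= t t p]
tpttppttpttpPp => tpttppttpttpttpp   [P ::= t t p]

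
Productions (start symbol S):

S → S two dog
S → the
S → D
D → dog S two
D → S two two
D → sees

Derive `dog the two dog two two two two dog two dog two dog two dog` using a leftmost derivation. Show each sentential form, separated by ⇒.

S ⇒ S two dog   [S → S two dog]
S two dog ⇒ S two dog two dog   [S → S two dog]
S two dog two dog ⇒ S two dog two dog two dog   [S → S two dog]
S two dog two dog two dog ⇒ S two dog two dog two dog two dog   [S → S two dog]
S two dog two dog two dog two dog ⇒ D two dog two dog two dog two dog   [S → D]
D two dog two dog two dog two dog ⇒ S two two two dog two dog two dog two dog   [D → S two two]
S two two two dog two dog two dog two dog ⇒ D two two two dog two dog two dog two dog   [S → D]
D two two two dog two dog two dog two dog ⇒ dog S two two two two dog two dog two dog two dog   [D → dog S two]
dog S two two two two dog two dog two dog two dog ⇒ dog S two dog two two two two dog two dog two dog two dog   [S → S two dog]
dog S two dog two two two two dog two dog two dog two dog ⇒ dog the two dog two two two two dog two dog two dog two dog   [S → the]

S ⇒ S two dog ⇒ S two dog two dog ⇒ S two dog two dog two dog ⇒ S two dog two dog two dog two dog ⇒ D two dog two dog two dog two dog ⇒ S two two two dog two dog two dog two dog ⇒ D two two two dog two dog two dog two dog ⇒ dog S two two two two dog two dog two dog two dog ⇒ dog S two dog two two two two dog two dog two dog two dog ⇒ dog the two dog two two two two dog two dog two dog two dog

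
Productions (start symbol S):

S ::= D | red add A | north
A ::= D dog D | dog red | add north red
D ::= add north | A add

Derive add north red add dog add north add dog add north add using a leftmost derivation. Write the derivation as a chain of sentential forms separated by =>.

S => D => A add => D dog D add => A add dog D add => D dog D add dog D add => A add dog D add dog D add => add north red add dog D add dog D add => add north red add dog add north add dog D add => add north red add dog add north add dog add north add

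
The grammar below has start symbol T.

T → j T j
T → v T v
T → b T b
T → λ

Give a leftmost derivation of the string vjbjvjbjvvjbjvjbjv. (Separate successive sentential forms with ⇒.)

T ⇒ vTv ⇒ vjTjv ⇒ vjbTbjv ⇒ vjbjTjbjv ⇒ vjbjvTvjbjv ⇒ vjbjvjTjvjbjv ⇒ vjbjvjbTbjvjbjv ⇒ vjbjvjbjTjbjvjbjv ⇒ vjbjvjbjvTvjbjvjbjv ⇒ vjbjvjbjvvjbjvjbjv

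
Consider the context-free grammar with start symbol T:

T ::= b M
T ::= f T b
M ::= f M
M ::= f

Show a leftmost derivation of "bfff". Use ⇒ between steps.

T⇒bM⇒bfM⇒bffM⇒bfff

T ⇒ bM   [T ::= b M]
bM ⇒ bfM   [M ::= f M]
bfM ⇒ bffM   [M ::= f M]
bffM ⇒ bfff   [M ::= f]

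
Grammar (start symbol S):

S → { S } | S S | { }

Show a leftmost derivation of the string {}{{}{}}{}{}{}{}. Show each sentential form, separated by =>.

S=>SS=>{}S=>{}SS=>{}SSS=>{}{S}SS=>{}{SS}SS=>{}{{}S}SS=>{}{{}{}}SS=>{}{{}{}}{}S=>{}{{}{}}{}SS=>{}{{}{}}{}SSS=>{}{{}{}}{}{}SS=>{}{{}{}}{}{}{}S=>{}{{}{}}{}{}{}{}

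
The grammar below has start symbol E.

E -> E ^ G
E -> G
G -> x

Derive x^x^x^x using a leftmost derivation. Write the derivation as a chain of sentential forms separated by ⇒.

E ⇒ E^G   [E -> E ^ G]
E^G ⇒ E^G^G   [E -> E ^ G]
E^G^G ⇒ E^G^G^G   [E -> E ^ G]
E^G^G^G ⇒ G^G^G^G   [E -> G]
G^G^G^G ⇒ x^G^G^G   [G -> x]
x^G^G^G ⇒ x^x^G^G   [G -> x]
x^x^G^G ⇒ x^x^x^G   [G -> x]
x^x^x^G ⇒ x^x^x^x   [G -> x]

E⇒E^G⇒E^G^G⇒E^G^G^G⇒G^G^G^G⇒x^G^G^G⇒x^x^G^G⇒x^x^x^G⇒x^x^x^x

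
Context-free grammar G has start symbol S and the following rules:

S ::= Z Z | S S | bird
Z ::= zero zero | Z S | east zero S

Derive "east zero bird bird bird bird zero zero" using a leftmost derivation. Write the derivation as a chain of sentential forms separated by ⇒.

S ⇒ Z Z   [S ::= Z Z]
Z Z ⇒ east zero S Z   [Z ::= east zero S]
east zero S Z ⇒ east zero S S Z   [S ::= S S]
east zero S S Z ⇒ east zero S S S Z   [S ::= S S]
east zero S S S Z ⇒ east zero S S S S Z   [S ::= S S]
east zero S S S S Z ⇒ east zero bird S S S Z   [S ::= bird]
east zero bird S S S Z ⇒ east zero bird bird S S Z   [S ::= bird]
east zero bird bird S S Z ⇒ east zero bird bird bird S Z   [S ::= bird]
east zero bird bird bird S Z ⇒ east zero bird bird bird bird Z   [S ::= bird]
east zero bird bird bird bird Z ⇒ east zero bird bird bird bird zero zero   [Z ::= zero zero]

S ⇒ Z Z ⇒ east zero S Z ⇒ east zero S S Z ⇒ east zero S S S Z ⇒ east zero S S S S Z ⇒ east zero bird S S S Z ⇒ east zero bird bird S S Z ⇒ east zero bird bird bird S Z ⇒ east zero bird bird bird bird Z ⇒ east zero bird bird bird bird zero zero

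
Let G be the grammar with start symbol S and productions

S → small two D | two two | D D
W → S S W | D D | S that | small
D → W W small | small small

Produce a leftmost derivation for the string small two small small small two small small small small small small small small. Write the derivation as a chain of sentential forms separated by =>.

S => D D => W W small D => S S W W small D => small two D S W W small D => small two small small S W W small D => small two small small small two D W W small D => small two small small small two W W small W W small D => small two small small small two small W small W W small D => small two small small small two small small small W W small D => small two small small small two small small small small W small D => small two small small small two small small small small small small D => small two small small small two small small small small small small small small

S => D D   [S → D D]
D D => W W small D   [D → W W small]
W W small D => S S W W small D   [W → S S W]
S S W W small D => small two D S W W small D   [S → small two D]
small two D S W W small D => small two small small S W W small D   [D → small small]
small two small small S W W small D => small two small small small two D W W small D   [S → small two D]
small two small small small two D W W small D => small two small small small two W W small W W small D   [D → W W small]
small two small small small two W W small W W small D => small two small small small two small W small W W small D   [W → small]
small two small small small two small W small W W small D => small two small small small two small small small W W small D   [W → small]
small two small small small two small small small W W small D => small two small small small two small small small small W small D   [W → small]
small two small small small two small small small small W small D => small two small small small two small small small small small small D   [W → small]
small two small small small two small small small small small small D => small two small small small two small small small small small small small small   [D → small small]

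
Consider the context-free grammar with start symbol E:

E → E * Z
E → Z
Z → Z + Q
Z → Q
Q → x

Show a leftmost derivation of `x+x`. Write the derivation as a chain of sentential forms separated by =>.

E => Z => Z+Q => Q+Q => x+Q => x+x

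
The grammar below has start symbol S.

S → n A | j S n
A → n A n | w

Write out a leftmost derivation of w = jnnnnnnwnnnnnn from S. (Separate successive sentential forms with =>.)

S => jSn => jnAn => jnnAnn => jnnnAnnn => jnnnnAnnnn => jnnnnnAnnnnn => jnnnnnnAnnnnnn => jnnnnnnwnnnnnn

S => jSn   [S → j S n]
jSn => jnAn   [S → n A]
jnAn => jnnAnn   [A → n A n]
jnnAnn => jnnnAnnn   [A → n A n]
jnnnAnnn => jnnnnAnnnn   [A → n A n]
jnnnnAnnnn => jnnnnnAnnnnn   [A → n A n]
jnnnnnAnnnnn => jnnnnnnAnnnnnn   [A → n A n]
jnnnnnnAnnnnnn => jnnnnnnwnnnnnn   [A → w]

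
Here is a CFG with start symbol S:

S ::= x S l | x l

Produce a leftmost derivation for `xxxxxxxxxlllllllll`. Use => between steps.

S=>xSl=>xxSll=>xxxSlll=>xxxxSllll=>xxxxxSlllll=>xxxxxxSllllll=>xxxxxxxSlllllll=>xxxxxxxxSllllllll=>xxxxxxxxxlllllllll

S => xSl   [S ::= x S l]
xSl => xxSll   [S ::= x S l]
xxSll => xxxSlll   [S ::= x S l]
xxxSlll => xxxxSllll   [S ::= x S l]
xxxxSllll => xxxxxSlllll   [S ::= x S l]
xxxxxSlllll => xxxxxxSllllll   [S ::= x S l]
xxxxxxSllllll => xxxxxxxSlllllll   [S ::= x S l]
xxxxxxxSlllllll => xxxxxxxxSllllllll   [S ::= x S l]
xxxxxxxxSllllllll => xxxxxxxxxlllllllll   [S ::= x l]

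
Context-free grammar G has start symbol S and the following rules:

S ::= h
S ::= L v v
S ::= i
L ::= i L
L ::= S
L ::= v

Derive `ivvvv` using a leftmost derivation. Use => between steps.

S=>Lvv=>Svv=>Lvvvv=>Svvvv=>ivvvv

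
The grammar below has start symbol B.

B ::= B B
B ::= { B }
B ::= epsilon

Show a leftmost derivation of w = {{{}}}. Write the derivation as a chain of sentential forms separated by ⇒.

B ⇒ {B} ⇒ {{B}} ⇒ {{BB}} ⇒ {{BBB}} ⇒ {{BBBB}} ⇒ {{{B}BBB}} ⇒ {{{}BBB}} ⇒ {{{}BB}} ⇒ {{{}B}} ⇒ {{{}}}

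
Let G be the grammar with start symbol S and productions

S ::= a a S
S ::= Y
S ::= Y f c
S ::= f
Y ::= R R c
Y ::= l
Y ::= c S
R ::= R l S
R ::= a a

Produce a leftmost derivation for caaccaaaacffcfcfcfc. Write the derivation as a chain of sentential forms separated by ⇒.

S ⇒ Yfc ⇒ cSfc ⇒ caaSfc ⇒ caaYfcfc ⇒ caacSfcfc ⇒ caacYfcfcfc ⇒ caaccSfcfcfc ⇒ caaccaaSfcfcfc ⇒ caaccaaaaSfcfcfc ⇒ caaccaaaaYfcfcfcfc ⇒ caaccaaaacSfcfcfcfc ⇒ caaccaaaacffcfcfcfc

S ⇒ Yfc   [S ::= Y f c]
Yfc ⇒ cSfc   [Y ::= c S]
cSfc ⇒ caaSfc   [S ::= a a S]
caaSfc ⇒ caaYfcfc   [S ::= Y f c]
caaYfcfc ⇒ caacSfcfc   [Y ::= c S]
caacSfcfc ⇒ caacYfcfcfc   [S ::= Y f c]
caacYfcfcfc ⇒ caaccSfcfcfc   [Y ::= c S]
caaccSfcfcfc ⇒ caaccaaSfcfcfc   [S ::= a a S]
caaccaaSfcfcfc ⇒ caaccaaaaSfcfcfc   [S ::= a a S]
caaccaaaaSfcfcfc ⇒ caaccaaaaYfcfcfcfc   [S ::= Y f c]
caaccaaaaYfcfcfcfc ⇒ caaccaaaacSfcfcfcfc   [Y ::= c S]
caaccaaaacSfcfcfcfc ⇒ caaccaaaacffcfcfcfc   [S ::= f]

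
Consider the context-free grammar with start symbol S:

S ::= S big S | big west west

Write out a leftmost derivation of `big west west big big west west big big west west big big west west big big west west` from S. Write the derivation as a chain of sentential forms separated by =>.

S => S big S   [S ::= S big S]
S big S => S big S big S   [S ::= S big S]
S big S big S => S big S big S big S   [S ::= S big S]
S big S big S big S => S big S big S big S big S   [S ::= S big S]
S big S big S big S big S => big west west big S big S big S big S   [S ::= big west west]
big west west big S big S big S big S => big west west big big west west big S big S big S   [S ::= big west west]
big west west big big west west big S big S big S => big west west big big west west big big west west big S big S   [S ::= big west west]
big west west big big west west big big west west big S big S => big west west big big west west big big west west big big west west big S   [S ::= big west west]
big west west big big west west big big west west big big west west big S => big west west big big west west big big west west big big west west big big west west   [S ::= big west west]

S => S big S => S big S big S => S big S big S big S => S big S big S big S big S => big west west big S big S big S big S => big west west big big west west big S big S big S => big west west big big west west big big west west big S big S => big west west big big west west big big west west big big west west big S => big west west big big west west big big west west big big west west big big west west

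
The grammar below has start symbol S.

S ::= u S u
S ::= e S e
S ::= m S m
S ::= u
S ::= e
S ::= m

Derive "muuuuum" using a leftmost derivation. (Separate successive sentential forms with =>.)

S => mSm => muSum => muuSuum => muuuuum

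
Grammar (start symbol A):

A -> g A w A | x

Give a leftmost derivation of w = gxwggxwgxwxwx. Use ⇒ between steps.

A ⇒ gAwA ⇒ gxwA ⇒ gxwgAwA ⇒ gxwggAwAwA ⇒ gxwggxwAwA ⇒ gxwggxwgAwAwA ⇒ gxwggxwgxwAwA ⇒ gxwggxwgxwxwA ⇒ gxwggxwgxwxwx

A ⇒ gAwA   [A -> g A w A]
gAwA ⇒ gxwA   [A -> x]
gxwA ⇒ gxwgAwA   [A -> g A w A]
gxwgAwA ⇒ gxwggAwAwA   [A -> g A w A]
gxwggAwAwA ⇒ gxwggxwAwA   [A -> x]
gxwggxwAwA ⇒ gxwggxwgAwAwA   [A -> g A w A]
gxwggxwgAwAwA ⇒ gxwggxwgxwAwA   [A -> x]
gxwggxwgxwAwA ⇒ gxwggxwgxwxwA   [A -> x]
gxwggxwgxwxwA ⇒ gxwggxwgxwxwx   [A -> x]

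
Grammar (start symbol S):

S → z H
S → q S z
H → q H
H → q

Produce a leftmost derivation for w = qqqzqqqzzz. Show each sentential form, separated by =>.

S => qSz => qqSzz => qqqSzzz => qqqzHzzz => qqqzqHzzz => qqqzqqHzzz => qqqzqqqzzz

S => qSz   [S → q S z]
qSz => qqSzz   [S → q S z]
qqSzz => qqqSzzz   [S → q S z]
qqqSzzz => qqqzHzzz   [S → z H]
qqqzHzzz => qqqzqHzzz   [H → q H]
qqqzqHzzz => qqqzqqHzzz   [H → q H]
qqqzqqHzzz => qqqzqqqzzz   [H → q]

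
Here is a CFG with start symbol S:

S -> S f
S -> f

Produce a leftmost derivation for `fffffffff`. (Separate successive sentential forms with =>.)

S => Sf   [S -> S f]
Sf => Sff   [S -> S f]
Sff => Sfff   [S -> S f]
Sfff => Sffff   [S -> S f]
Sffff => Sfffff   [S -> S f]
Sfffff => Sffffff   [S -> S f]
Sffffff => Sfffffff   [S -> S f]
Sfffffff => Sffffffff   [S -> S f]
Sffffffff => fffffffff   [S -> f]

S=>Sf=>Sff=>Sfff=>Sffff=>Sfffff=>Sffffff=>Sfffffff=>Sffffffff=>fffffffff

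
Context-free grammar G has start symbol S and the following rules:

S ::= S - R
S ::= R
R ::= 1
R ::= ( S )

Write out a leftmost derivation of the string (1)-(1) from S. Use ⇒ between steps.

S ⇒ S-R   [S ::= S - R]
S-R ⇒ R-R   [S ::= R]
R-R ⇒ (S)-R   [R ::= ( S )]
(S)-R ⇒ (R)-R   [S ::= R]
(R)-R ⇒ (1)-R   [R ::= 1]
(1)-R ⇒ (1)-(S)   [R ::= ( S )]
(1)-(S) ⇒ (1)-(R)   [S ::= R]
(1)-(R) ⇒ (1)-(1)   [R ::= 1]

S⇒S-R⇒R-R⇒(S)-R⇒(R)-R⇒(1)-R⇒(1)-(S)⇒(1)-(R)⇒(1)-(1)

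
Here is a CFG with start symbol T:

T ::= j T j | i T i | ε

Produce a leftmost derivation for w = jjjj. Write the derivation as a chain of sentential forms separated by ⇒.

T ⇒ jTj   [T ::= j T j]
jTj ⇒ jjTjj   [T ::= j T j]
jjTjj ⇒ jjjj   [T ::= ε]

T ⇒ jTj ⇒ jjTjj ⇒ jjjj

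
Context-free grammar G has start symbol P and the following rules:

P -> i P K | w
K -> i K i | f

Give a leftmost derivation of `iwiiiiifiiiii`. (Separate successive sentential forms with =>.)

P => iPK   [P -> i P K]
iPK => iwK   [P -> w]
iwK => iwiKi   [K -> i K i]
iwiKi => iwiiKii   [K -> i K i]
iwiiKii => iwiiiKiii   [K -> i K i]
iwiiiKiii => iwiiiiKiiii   [K -> i K i]
iwiiiiKiiii => iwiiiiiKiiiii   [K -> i K i]
iwiiiiiKiiiii => iwiiiiifiiiii   [K -> f]

P => iPK => iwK => iwiKi => iwiiKii => iwiiiKiii => iwiiiiKiiii => iwiiiiiKiiiii => iwiiiiifiiiii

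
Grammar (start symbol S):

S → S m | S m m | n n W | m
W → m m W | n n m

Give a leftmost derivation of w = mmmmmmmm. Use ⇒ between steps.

S ⇒ Sm   [S → S m]
Sm ⇒ Smmm   [S → S m m]
Smmm ⇒ Smmmmm   [S → S m m]
Smmmmm ⇒ Smmmmmm   [S → S m]
Smmmmmm ⇒ Smmmmmmm   [S → S m]
Smmmmmmm ⇒ mmmmmmmm   [S → m]

S⇒Sm⇒Smmm⇒Smmmmm⇒Smmmmmm⇒Smmmmmmm⇒mmmmmmmm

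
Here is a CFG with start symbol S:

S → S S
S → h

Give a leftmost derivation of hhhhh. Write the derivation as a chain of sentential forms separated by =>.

S => SS => SSS => SSSS => SSSSS => hSSSS => hhSSS => hhhSS => hhhhS => hhhhh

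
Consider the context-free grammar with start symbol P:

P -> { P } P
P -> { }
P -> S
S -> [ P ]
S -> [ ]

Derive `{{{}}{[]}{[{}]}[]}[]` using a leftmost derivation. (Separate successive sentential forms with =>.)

P => {P}P   [P -> { P } P]
{P}P => {{P}P}P   [P -> { P } P]
{{P}P}P => {{{}}P}P   [P -> { }]
{{{}}P}P => {{{}}{P}P}P   [P -> { P } P]
{{{}}{P}P}P => {{{}}{S}P}P   [P -> S]
{{{}}{S}P}P => {{{}}{[]}P}P   [S -> [ ]]
{{{}}{[]}P}P => {{{}}{[]}{P}P}P   [P -> { P } P]
{{{}}{[]}{P}P}P => {{{}}{[]}{S}P}P   [P -> S]
{{{}}{[]}{S}P}P => {{{}}{[]}{[P]}P}P   [S -> [ P ]]
{{{}}{[]}{[P]}P}P => {{{}}{[]}{[{}]}P}P   [P -> { }]
{{{}}{[]}{[{}]}P}P => {{{}}{[]}{[{}]}S}P   [P -> S]
{{{}}{[]}{[{}]}S}P => {{{}}{[]}{[{}]}[]}P   [S -> [ ]]
{{{}}{[]}{[{}]}[]}P => {{{}}{[]}{[{}]}[]}S   [P -> S]
{{{}}{[]}{[{}]}[]}S => {{{}}{[]}{[{}]}[]}[]   [S -> [ ]]

P=>{P}P=>{{P}P}P=>{{{}}P}P=>{{{}}{P}P}P=>{{{}}{S}P}P=>{{{}}{[]}P}P=>{{{}}{[]}{P}P}P=>{{{}}{[]}{S}P}P=>{{{}}{[]}{[P]}P}P=>{{{}}{[]}{[{}]}P}P=>{{{}}{[]}{[{}]}S}P=>{{{}}{[]}{[{}]}[]}P=>{{{}}{[]}{[{}]}[]}S=>{{{}}{[]}{[{}]}[]}[]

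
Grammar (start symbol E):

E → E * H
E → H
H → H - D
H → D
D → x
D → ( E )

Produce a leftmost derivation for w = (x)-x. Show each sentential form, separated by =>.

E=>H=>H-D=>D-D=>(E)-D=>(H)-D=>(D)-D=>(x)-D=>(x)-x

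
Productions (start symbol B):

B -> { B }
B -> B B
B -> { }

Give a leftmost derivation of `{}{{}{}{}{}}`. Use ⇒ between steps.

B ⇒ BB   [B -> B B]
BB ⇒ {}B   [B -> { }]
{}B ⇒ {}{B}   [B -> { B }]
{}{B} ⇒ {}{BB}   [B -> B B]
{}{BB} ⇒ {}{BBB}   [B -> B B]
{}{BBB} ⇒ {}{{}BB}   [B -> { }]
{}{{}BB} ⇒ {}{{}BBB}   [B -> B B]
{}{{}BBB} ⇒ {}{{}{}BB}   [B -> { }]
{}{{}{}BB} ⇒ {}{{}{}{}B}   [B -> { }]
{}{{}{}{}B} ⇒ {}{{}{}{}{}}   [B -> { }]

B ⇒ BB ⇒ {}B ⇒ {}{B} ⇒ {}{BB} ⇒ {}{BBB} ⇒ {}{{}BB} ⇒ {}{{}BBB} ⇒ {}{{}{}BB} ⇒ {}{{}{}{}B} ⇒ {}{{}{}{}{}}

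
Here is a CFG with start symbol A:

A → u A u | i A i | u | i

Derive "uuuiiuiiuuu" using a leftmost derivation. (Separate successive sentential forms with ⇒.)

A ⇒ uAu ⇒ uuAuu ⇒ uuuAuuu ⇒ uuuiAiuuu ⇒ uuuiiAiiuuu ⇒ uuuiiuiiuuu

A ⇒ uAu   [A → u A u]
uAu ⇒ uuAuu   [A → u A u]
uuAuu ⇒ uuuAuuu   [A → u A u]
uuuAuuu ⇒ uuuiAiuuu   [A → i A i]
uuuiAiuuu ⇒ uuuiiAiiuuu   [A → i A i]
uuuiiAiiuuu ⇒ uuuiiuiiuuu   [A → u]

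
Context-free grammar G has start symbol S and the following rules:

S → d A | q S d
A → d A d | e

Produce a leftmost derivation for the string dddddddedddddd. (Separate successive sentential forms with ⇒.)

S ⇒ dA ⇒ ddAd ⇒ dddAdd ⇒ ddddAddd ⇒ dddddAdddd ⇒ ddddddAddddd ⇒ dddddddAdddddd ⇒ dddddddedddddd

S ⇒ dA   [S → d A]
dA ⇒ ddAd   [A → d A d]
ddAd ⇒ dddAdd   [A → d A d]
dddAdd ⇒ ddddAddd   [A → d A d]
ddddAddd ⇒ dddddAdddd   [A → d A d]
dddddAdddd ⇒ ddddddAddddd   [A → d A d]
ddddddAddddd ⇒ dddddddAdddddd   [A → d A d]
dddddddAdddddd ⇒ dddddddedddddd   [A → e]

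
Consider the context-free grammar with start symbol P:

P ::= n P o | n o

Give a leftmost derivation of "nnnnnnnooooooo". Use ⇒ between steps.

P ⇒ nPo   [P ::= n P o]
nPo ⇒ nnPoo   [P ::= n P o]
nnPoo ⇒ nnnPooo   [P ::= n P o]
nnnPooo ⇒ nnnnPoooo   [P ::= n P o]
nnnnPoooo ⇒ nnnnnPooooo   [P ::= n P o]
nnnnnPooooo ⇒ nnnnnnPoooooo   [P ::= n P o]
nnnnnnPoooooo ⇒ nnnnnnnooooooo   [P ::= n o]

P⇒nPo⇒nnPoo⇒nnnPooo⇒nnnnPoooo⇒nnnnnPooooo⇒nnnnnnPoooooo⇒nnnnnnnooooooo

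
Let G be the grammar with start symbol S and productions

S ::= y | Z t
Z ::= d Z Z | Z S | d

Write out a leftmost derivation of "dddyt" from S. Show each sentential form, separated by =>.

S => Zt   [S ::= Z t]
Zt => ZSt   [Z ::= Z S]
ZSt => dZZSt   [Z ::= d Z Z]
dZZSt => ddZSt   [Z ::= d]
ddZSt => dddSt   [Z ::= d]
dddSt => dddyt   [S ::= y]

S => Zt => ZSt => dZZSt => ddZSt => dddSt => dddyt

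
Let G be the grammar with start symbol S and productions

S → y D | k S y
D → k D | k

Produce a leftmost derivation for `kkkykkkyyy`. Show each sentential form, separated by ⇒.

S ⇒ kSy ⇒ kkSyy ⇒ kkkSyyy ⇒ kkkyDyyy ⇒ kkkykDyyy ⇒ kkkykkDyyy ⇒ kkkykkkyyy

S ⇒ kSy   [S → k S y]
kSy ⇒ kkSyy   [S → k S y]
kkSyy ⇒ kkkSyyy   [S → k S y]
kkkSyyy ⇒ kkkyDyyy   [S → y D]
kkkyDyyy ⇒ kkkykDyyy   [D → k D]
kkkykDyyy ⇒ kkkykkDyyy   [D → k D]
kkkykkDyyy ⇒ kkkykkkyyy   [D → k]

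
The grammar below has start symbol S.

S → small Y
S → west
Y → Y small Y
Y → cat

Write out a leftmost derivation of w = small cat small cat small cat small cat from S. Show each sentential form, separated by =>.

S => small Y => small Y small Y => small Y small Y small Y => small cat small Y small Y => small cat small cat small Y => small cat small cat small Y small Y => small cat small cat small cat small Y => small cat small cat small cat small cat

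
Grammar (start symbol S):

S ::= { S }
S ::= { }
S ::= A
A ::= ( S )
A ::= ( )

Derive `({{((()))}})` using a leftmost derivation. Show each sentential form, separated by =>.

S=>A=>(S)=>({S})=>({{S}})=>({{A}})=>({{(S)}})=>({{(A)}})=>({{((S))}})=>({{((A))}})=>({{((()))}})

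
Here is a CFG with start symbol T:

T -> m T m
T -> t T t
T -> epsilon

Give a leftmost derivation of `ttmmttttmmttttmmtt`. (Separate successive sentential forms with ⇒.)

T ⇒ tTt ⇒ ttTtt ⇒ ttmTmtt ⇒ ttmmTmmtt ⇒ ttmmtTtmmtt ⇒ ttmmttTttmmtt ⇒ ttmmtttTtttmmtt ⇒ ttmmttttTttttmmtt ⇒ ttmmttttmTmttttmmtt ⇒ ttmmttttmmttttmmtt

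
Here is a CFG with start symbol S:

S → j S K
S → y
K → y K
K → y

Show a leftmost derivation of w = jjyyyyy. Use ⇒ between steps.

S⇒jSK⇒jjSKK⇒jjyKK⇒jjyyKK⇒jjyyyKK⇒jjyyyyK⇒jjyyyyy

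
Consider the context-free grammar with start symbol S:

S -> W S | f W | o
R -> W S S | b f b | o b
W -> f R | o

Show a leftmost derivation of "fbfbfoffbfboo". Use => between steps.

S => WS => fRS => fbfbS => fbfbWS => fbfbfRS => fbfbfWSSS => fbfbfoSSS => fbfbfofWSS => fbfbfoffRSS => fbfbfoffbfbSS => fbfbfoffbfboS => fbfbfoffbfboo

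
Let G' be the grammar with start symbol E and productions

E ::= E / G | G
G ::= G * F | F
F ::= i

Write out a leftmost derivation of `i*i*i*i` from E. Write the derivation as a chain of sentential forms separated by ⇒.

E ⇒ G ⇒ G*F ⇒ G*F*F ⇒ G*F*F*F ⇒ F*F*F*F ⇒ i*F*F*F ⇒ i*i*F*F ⇒ i*i*i*F ⇒ i*i*i*i

E ⇒ G   [E ::= G]
G ⇒ G*F   [G ::= G * F]
G*F ⇒ G*F*F   [G ::= G * F]
G*F*F ⇒ G*F*F*F   [G ::= G * F]
G*F*F*F ⇒ F*F*F*F   [G ::= F]
F*F*F*F ⇒ i*F*F*F   [F ::= i]
i*F*F*F ⇒ i*i*F*F   [F ::= i]
i*i*F*F ⇒ i*i*i*F   [F ::= i]
i*i*i*F ⇒ i*i*i*i   [F ::= i]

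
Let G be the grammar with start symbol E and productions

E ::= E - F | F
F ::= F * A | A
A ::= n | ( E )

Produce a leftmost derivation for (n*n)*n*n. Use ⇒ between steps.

E ⇒ F   [E ::= F]
F ⇒ F*A   [F ::= F * A]
F*A ⇒ F*A*A   [F ::= F * A]
F*A*A ⇒ A*A*A   [F ::= A]
A*A*A ⇒ (E)*A*A   [A ::= ( E )]
(E)*A*A ⇒ (F)*A*A   [E ::= F]
(F)*A*A ⇒ (F*A)*A*A   [F ::= F * A]
(F*A)*A*A ⇒ (A*A)*A*A   [F ::= A]
(A*A)*A*A ⇒ (n*A)*A*A   [A ::= n]
(n*A)*A*A ⇒ (n*n)*A*A   [A ::= n]
(n*n)*A*A ⇒ (n*n)*n*A   [A ::= n]
(n*n)*n*A ⇒ (n*n)*n*n   [A ::= n]

E ⇒ F ⇒ F*A ⇒ F*A*A ⇒ A*A*A ⇒ (E)*A*A ⇒ (F)*A*A ⇒ (F*A)*A*A ⇒ (A*A)*A*A ⇒ (n*A)*A*A ⇒ (n*n)*A*A ⇒ (n*n)*n*A ⇒ (n*n)*n*n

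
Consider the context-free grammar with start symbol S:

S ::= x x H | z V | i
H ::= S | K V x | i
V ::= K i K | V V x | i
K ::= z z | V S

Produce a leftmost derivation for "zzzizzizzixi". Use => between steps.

S => zV => zKiK => zzziK => zzziVS => zzziVVxS => zzziKiKVxS => zzzizziKVxS => zzzizzizzVxS => zzzizzizzixS => zzzizzizzixi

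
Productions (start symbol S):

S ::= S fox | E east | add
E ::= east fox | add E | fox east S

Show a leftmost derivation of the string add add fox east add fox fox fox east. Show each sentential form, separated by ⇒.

S ⇒ E east ⇒ add E east ⇒ add add E east ⇒ add add fox east S east ⇒ add add fox east S fox east ⇒ add add fox east S fox fox east ⇒ add add fox east S fox fox fox east ⇒ add add fox east add fox fox fox east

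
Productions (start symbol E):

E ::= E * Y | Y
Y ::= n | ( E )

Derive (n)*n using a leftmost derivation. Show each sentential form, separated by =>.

E => E*Y   [E ::= E * Y]
E*Y => Y*Y   [E ::= Y]
Y*Y => (E)*Y   [Y ::= ( E )]
(E)*Y => (Y)*Y   [E ::= Y]
(Y)*Y => (n)*Y   [Y ::= n]
(n)*Y => (n)*n   [Y ::= n]

E => E*Y => Y*Y => (E)*Y => (Y)*Y => (n)*Y => (n)*n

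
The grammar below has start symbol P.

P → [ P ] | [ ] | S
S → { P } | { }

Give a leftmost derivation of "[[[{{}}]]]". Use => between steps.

P => [P] => [[P]] => [[[P]]] => [[[S]]] => [[[{P}]]] => [[[{S}]]] => [[[{{}}]]]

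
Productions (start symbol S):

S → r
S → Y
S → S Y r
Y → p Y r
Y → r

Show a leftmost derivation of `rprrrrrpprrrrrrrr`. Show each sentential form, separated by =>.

S => SYr => SYrYr => SYrYrYr => SYrYrYrYr => SYrYrYrYrYr => rYrYrYrYrYr => rpYrrYrYrYrYr => rprrrYrYrYrYr => rprrrrrYrYrYr => rprrrrrpYrrYrYr => rprrrrrppYrrrYrYr => rprrrrrpprrrrYrYr => rprrrrrpprrrrrrYr => rprrrrrpprrrrrrrr

S => SYr   [S → S Y r]
SYr => SYrYr   [S → S Y r]
SYrYr => SYrYrYr   [S → S Y r]
SYrYrYr => SYrYrYrYr   [S → S Y r]
SYrYrYrYr => SYrYrYrYrYr   [S → S Y r]
SYrYrYrYrYr => rYrYrYrYrYr   [S → r]
rYrYrYrYrYr => rpYrrYrYrYrYr   [Y → p Y r]
rpYrrYrYrYrYr => rprrrYrYrYrYr   [Y → r]
rprrrYrYrYrYr => rprrrrrYrYrYr   [Y → r]
rprrrrrYrYrYr => rprrrrrpYrrYrYr   [Y → p Y r]
rprrrrrpYrrYrYr => rprrrrrppYrrrYrYr   [Y → p Y r]
rprrrrrppYrrrYrYr => rprrrrrpprrrrYrYr   [Y → r]
rprrrrrpprrrrYrYr => rprrrrrpprrrrrrYr   [Y → r]
rprrrrrpprrrrrrYr => rprrrrrpprrrrrrrr   [Y → r]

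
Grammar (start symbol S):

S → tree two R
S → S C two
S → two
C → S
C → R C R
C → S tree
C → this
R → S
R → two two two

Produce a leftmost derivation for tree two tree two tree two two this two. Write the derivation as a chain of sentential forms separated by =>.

S => tree two R => tree two S => tree two tree two R => tree two tree two S => tree two tree two tree two R => tree two tree two tree two S => tree two tree two tree two S C two => tree two tree two tree two two C two => tree two tree two tree two two this two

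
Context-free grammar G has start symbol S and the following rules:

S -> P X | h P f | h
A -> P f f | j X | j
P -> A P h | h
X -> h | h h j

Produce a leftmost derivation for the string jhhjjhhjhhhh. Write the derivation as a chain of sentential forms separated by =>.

S => PX   [S -> P X]
PX => APhX   [P -> A P h]
APhX => jXPhX   [A -> j X]
jXPhX => jhhjPhX   [X -> h h j]
jhhjPhX => jhhjAPhhX   [P -> A P h]
jhhjAPhhX => jhhjjXPhhX   [A -> j X]
jhhjjXPhhX => jhhjjhhjPhhX   [X -> h h j]
jhhjjhhjPhhX => jhhjjhhjhhhX   [P -> h]
jhhjjhhjhhhX => jhhjjhhjhhhh   [X -> h]

S => PX => APhX => jXPhX => jhhjPhX => jhhjAPhhX => jhhjjXPhhX => jhhjjhhjPhhX => jhhjjhhjhhhX => jhhjjhhjhhhh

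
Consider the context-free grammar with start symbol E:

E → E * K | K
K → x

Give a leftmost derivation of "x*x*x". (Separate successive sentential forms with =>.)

E=>E*K=>E*K*K=>K*K*K=>x*K*K=>x*x*K=>x*x*x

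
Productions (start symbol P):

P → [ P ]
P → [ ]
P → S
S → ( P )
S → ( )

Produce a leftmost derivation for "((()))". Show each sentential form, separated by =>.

P=>S=>(P)=>(S)=>((P))=>((S))=>((()))

P => S   [P → S]
S => (P)   [S → ( P )]
(P) => (S)   [P → S]
(S) => ((P))   [S → ( P )]
((P)) => ((S))   [P → S]
((S)) => ((()))   [S → ( )]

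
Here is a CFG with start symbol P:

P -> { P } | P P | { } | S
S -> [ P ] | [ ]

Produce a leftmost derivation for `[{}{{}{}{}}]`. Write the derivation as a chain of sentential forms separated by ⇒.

P⇒S⇒[P]⇒[PP]⇒[{}P]⇒[{}{P}]⇒[{}{PP}]⇒[{}{PPP}]⇒[{}{{}PP}]⇒[{}{{}{}P}]⇒[{}{{}{}{}}]

P ⇒ S   [P -> S]
S ⇒ [P]   [S -> [ P ]]
[P] ⇒ [PP]   [P -> P P]
[PP] ⇒ [{}P]   [P -> { }]
[{}P] ⇒ [{}{P}]   [P -> { P }]
[{}{P}] ⇒ [{}{PP}]   [P -> P P]
[{}{PP}] ⇒ [{}{PPP}]   [P -> P P]
[{}{PPP}] ⇒ [{}{{}PP}]   [P -> { }]
[{}{{}PP}] ⇒ [{}{{}{}P}]   [P -> { }]
[{}{{}{}P}] ⇒ [{}{{}{}{}}]   [P -> { }]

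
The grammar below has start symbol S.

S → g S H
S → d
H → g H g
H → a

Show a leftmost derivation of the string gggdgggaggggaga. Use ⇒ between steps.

S⇒gSH⇒ggSHH⇒gggSHHH⇒gggdHHH⇒gggdgHgHH⇒gggdggHggHH⇒gggdgggHgggHH⇒gggdgggagggHH⇒gggdgggaggggHgH⇒gggdgggaggggagH⇒gggdgggaggggaga

S ⇒ gSH   [S → g S H]
gSH ⇒ ggSHH   [S → g S H]
ggSHH ⇒ gggSHHH   [S → g S H]
gggSHHH ⇒ gggdHHH   [S → d]
gggdHHH ⇒ gggdgHgHH   [H → g H g]
gggdgHgHH ⇒ gggdggHggHH   [H → g H g]
gggdggHggHH ⇒ gggdgggHgggHH   [H → g H g]
gggdgggHgggHH ⇒ gggdgggagggHH   [H → a]
gggdgggagggHH ⇒ gggdgggaggggHgH   [H → g H g]
gggdgggaggggHgH ⇒ gggdgggaggggagH   [H → a]
gggdgggaggggagH ⇒ gggdgggaggggaga   [H → a]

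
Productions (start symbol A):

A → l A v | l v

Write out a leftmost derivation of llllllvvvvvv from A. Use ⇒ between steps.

A ⇒ lAv ⇒ llAvv ⇒ lllAvvv ⇒ llllAvvvv ⇒ lllllAvvvvv ⇒ llllllvvvvvv

A ⇒ lAv   [A → l A v]
lAv ⇒ llAvv   [A → l A v]
llAvv ⇒ lllAvvv   [A → l A v]
lllAvvv ⇒ llllAvvvv   [A → l A v]
llllAvvvv ⇒ lllllAvvvvv   [A → l A v]
lllllAvvvvv ⇒ llllllvvvvvv   [A → l v]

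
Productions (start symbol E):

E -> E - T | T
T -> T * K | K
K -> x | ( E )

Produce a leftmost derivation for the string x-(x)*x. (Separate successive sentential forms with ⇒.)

E⇒E-T⇒T-T⇒K-T⇒x-T⇒x-T*K⇒x-K*K⇒x-(E)*K⇒x-(T)*K⇒x-(K)*K⇒x-(x)*K⇒x-(x)*x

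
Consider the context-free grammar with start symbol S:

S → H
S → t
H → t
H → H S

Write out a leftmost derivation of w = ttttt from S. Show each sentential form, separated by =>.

S => H => HS => tS => tH => tHS => tHSS => tHSSS => ttSSS => tttSS => tttHS => ttttS => ttttt

S => H   [S → H]
H => HS   [H → H S]
HS => tS   [H → t]
tS => tH   [S → H]
tH => tHS   [H → H S]
tHS => tHSS   [H → H S]
tHSS => tHSSS   [H → H S]
tHSSS => ttSSS   [H → t]
ttSSS => tttSS   [S → t]
tttSS => tttHS   [S → H]
tttHS => ttttS   [H → t]
ttttS => ttttt   [S → t]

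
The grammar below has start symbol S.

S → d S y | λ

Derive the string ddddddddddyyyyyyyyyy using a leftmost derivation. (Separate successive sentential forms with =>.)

S=>dSy=>ddSyy=>dddSyyy=>ddddSyyyy=>dddddSyyyyy=>ddddddSyyyyyy=>dddddddSyyyyyyy=>ddddddddSyyyyyyyy=>dddddddddSyyyyyyyyy=>ddddddddddSyyyyyyyyyy=>ddddddddddyyyyyyyyyy

S => dSy   [S → d S y]
dSy => ddSyy   [S → d S y]
ddSyy => dddSyyy   [S → d S y]
dddSyyy => ddddSyyyy   [S → d S y]
ddddSyyyy => dddddSyyyyy   [S → d S y]
dddddSyyyyy => ddddddSyyyyyy   [S → d S y]
ddddddSyyyyyy => dddddddSyyyyyyy   [S → d S y]
dddddddSyyyyyyy => ddddddddSyyyyyyyy   [S → d S y]
ddddddddSyyyyyyyy => dddddddddSyyyyyyyyy   [S → d S y]
dddddddddSyyyyyyyyy => ddddddddddSyyyyyyyyyy   [S → d S y]
ddddddddddSyyyyyyyyyy => ddddddddddyyyyyyyyyy   [S → λ]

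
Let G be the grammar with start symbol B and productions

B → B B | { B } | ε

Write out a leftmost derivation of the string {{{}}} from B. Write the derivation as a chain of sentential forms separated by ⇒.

B ⇒ BB   [B → B B]
BB ⇒ BBB   [B → B B]
BBB ⇒ {B}BB   [B → { B }]
{B}BB ⇒ {BB}BB   [B → B B]
{BB}BB ⇒ {{B}B}BB   [B → { B }]
{{B}B}BB ⇒ {{{B}}B}BB   [B → { B }]
{{{B}}B}BB ⇒ {{{}}B}BB   [B → ε]
{{{}}B}BB ⇒ {{{}}}BB   [B → ε]
{{{}}}BB ⇒ {{{}}}B   [B → ε]
{{{}}}B ⇒ {{{}}}   [B → ε]

B ⇒ BB ⇒ BBB ⇒ {B}BB ⇒ {BB}BB ⇒ {{B}B}BB ⇒ {{{B}}B}BB ⇒ {{{}}B}BB ⇒ {{{}}}BB ⇒ {{{}}}B ⇒ {{{}}}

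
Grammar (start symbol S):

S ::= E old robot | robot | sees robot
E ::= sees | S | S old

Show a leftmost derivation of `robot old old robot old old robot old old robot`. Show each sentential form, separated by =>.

S => E old robot => S old old robot => E old robot old old robot => S old old robot old old robot => E old robot old old robot old old robot => S old old robot old old robot old old robot => robot old old robot old old robot old old robot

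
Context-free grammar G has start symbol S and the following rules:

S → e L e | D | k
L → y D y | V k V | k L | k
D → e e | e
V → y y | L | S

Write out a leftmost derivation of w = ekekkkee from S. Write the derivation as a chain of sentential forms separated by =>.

S => eLe => eVkVe => eLkVe => ekLkVe => ekVkVkVe => ekSkVkVe => ekDkVkVe => ekekVkVe => ekekSkVe => ekekkkVe => ekekkkSe => ekekkkDe => ekekkkee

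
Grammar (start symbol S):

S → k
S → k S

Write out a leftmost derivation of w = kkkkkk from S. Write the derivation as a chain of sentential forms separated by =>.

S=>kS=>kkS=>kkkS=>kkkkS=>kkkkkS=>kkkkkk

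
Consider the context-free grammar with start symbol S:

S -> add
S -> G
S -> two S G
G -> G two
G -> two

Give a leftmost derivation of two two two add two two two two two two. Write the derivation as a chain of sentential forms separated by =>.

S => two S G   [S -> two S G]
two S G => two two S G G   [S -> two S G]
two two S G G => two two two S G G G   [S -> two S G]
two two two S G G G => two two two add G G G   [S -> add]
two two two add G G G => two two two add G two G G   [G -> G two]
two two two add G two G G => two two two add G two two G G   [G -> G two]
two two two add G two two G G => two two two add two two two G G   [G -> two]
two two two add two two two G G => two two two add two two two two G   [G -> two]
two two two add two two two two G => two two two add two two two two G two   [G -> G two]
two two two add two two two two G two => two two two add two two two two two two   [G -> two]

S => two S G => two two S G G => two two two S G G G => two two two add G G G => two two two add G two G G => two two two add G two two G G => two two two add two two two G G => two two two add two two two two G => two two two add two two two two G two => two two two add two two two two two two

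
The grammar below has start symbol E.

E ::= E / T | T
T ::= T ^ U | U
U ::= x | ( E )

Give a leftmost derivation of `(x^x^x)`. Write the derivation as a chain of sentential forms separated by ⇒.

E ⇒ T ⇒ U ⇒ (E) ⇒ (T) ⇒ (T^U) ⇒ (T^U^U) ⇒ (U^U^U) ⇒ (x^U^U) ⇒ (x^x^U) ⇒ (x^x^x)

E ⇒ T   [E ::= T]
T ⇒ U   [T ::= U]
U ⇒ (E)   [U ::= ( E )]
(E) ⇒ (T)   [E ::= T]
(T) ⇒ (T^U)   [T ::= T ^ U]
(T^U) ⇒ (T^U^U)   [T ::= T ^ U]
(T^U^U) ⇒ (U^U^U)   [T ::= U]
(U^U^U) ⇒ (x^U^U)   [U ::= x]
(x^U^U) ⇒ (x^x^U)   [U ::= x]
(x^x^U) ⇒ (x^x^x)   [U ::= x]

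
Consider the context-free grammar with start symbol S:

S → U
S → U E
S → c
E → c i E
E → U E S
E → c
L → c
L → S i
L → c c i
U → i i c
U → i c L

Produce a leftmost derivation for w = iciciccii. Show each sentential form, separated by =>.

S => U   [S → U]
U => icL   [U → i c L]
icL => icSi   [L → S i]
icSi => icUi   [S → U]
icUi => icicLi   [U → i c L]
icicLi => icicSii   [L → S i]
icicSii => icicUii   [S → U]
icicUii => icicicLii   [U → i c L]
icicicLii => iciciccii   [L → c]

S => U => icL => icSi => icUi => icicLi => icicSii => icicUii => icicicLii => iciciccii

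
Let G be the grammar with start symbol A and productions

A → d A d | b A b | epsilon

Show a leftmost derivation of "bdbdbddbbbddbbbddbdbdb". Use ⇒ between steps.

A ⇒ bAb ⇒ bdAdb ⇒ bdbAbdb ⇒ bdbdAdbdb ⇒ bdbdbAbdbdb ⇒ bdbdbdAdbdbdb ⇒ bdbdbddAddbdbdb ⇒ bdbdbddbAbddbdbdb ⇒ bdbdbddbbAbbddbdbdb ⇒ bdbdbddbbbAbbbddbdbdb ⇒ bdbdbddbbbdAdbbbddbdbdb ⇒ bdbdbddbbbddbbbddbdbdb

A ⇒ bAb   [A → b A b]
bAb ⇒ bdAdb   [A → d A d]
bdAdb ⇒ bdbAbdb   [A → b A b]
bdbAbdb ⇒ bdbdAdbdb   [A → d A d]
bdbdAdbdb ⇒ bdbdbAbdbdb   [A → b A b]
bdbdbAbdbdb ⇒ bdbdbdAdbdbdb   [A → d A d]
bdbdbdAdbdbdb ⇒ bdbdbddAddbdbdb   [A → d A d]
bdbdbddAddbdbdb ⇒ bdbdbddbAbddbdbdb   [A → b A b]
bdbdbddbAbddbdbdb ⇒ bdbdbddbbAbbddbdbdb   [A → b A b]
bdbdbddbbAbbddbdbdb ⇒ bdbdbddbbbAbbbddbdbdb   [A → b A b]
bdbdbddbbbAbbbddbdbdb ⇒ bdbdbddbbbdAdbbbddbdbdb   [A → d A d]
bdbdbddbbbdAdbbbddbdbdb ⇒ bdbdbddbbbddbbbddbdbdb   [A → epsilon]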